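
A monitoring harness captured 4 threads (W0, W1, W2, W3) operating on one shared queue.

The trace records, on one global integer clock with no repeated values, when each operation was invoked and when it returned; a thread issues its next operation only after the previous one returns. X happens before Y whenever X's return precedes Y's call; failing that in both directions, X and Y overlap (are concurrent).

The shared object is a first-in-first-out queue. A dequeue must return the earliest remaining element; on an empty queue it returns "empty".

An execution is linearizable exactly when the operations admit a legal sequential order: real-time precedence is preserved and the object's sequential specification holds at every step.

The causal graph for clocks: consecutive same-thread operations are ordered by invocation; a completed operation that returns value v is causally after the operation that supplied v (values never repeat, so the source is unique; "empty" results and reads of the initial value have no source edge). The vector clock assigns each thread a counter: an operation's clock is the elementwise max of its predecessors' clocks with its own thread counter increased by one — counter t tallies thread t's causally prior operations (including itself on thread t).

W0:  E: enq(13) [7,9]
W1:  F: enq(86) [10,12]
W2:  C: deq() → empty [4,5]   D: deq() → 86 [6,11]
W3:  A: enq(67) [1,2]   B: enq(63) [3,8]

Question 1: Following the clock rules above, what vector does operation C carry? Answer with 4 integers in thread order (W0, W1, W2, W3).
(0, 0, 1, 0)

A (invocation 1): nothing precedes it; W3's component alone gives (0, 0, 0, 1)
C (invocation 4): nothing precedes it; W2's component alone gives (0, 0, 1, 0)
F (invocation 10): nothing precedes it; W1's component alone gives (0, 1, 0, 0)
E (invocation 7): nothing precedes it; W0's component alone gives (1, 0, 0, 0)
B (invocation 3): componentwise max over VC(A)=(0, 0, 0, 1), +1 at W3, giving (0, 0, 0, 2)
D (invocation 6): componentwise max over VC(C)=(0, 0, 1, 0), VC(F)=(0, 1, 0, 0), +1 at W2, giving (0, 1, 2, 0)
target: VC(C) = (0, 0, 1, 0)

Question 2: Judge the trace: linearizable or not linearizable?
not linearizable

cut after 4 events: linearizable; cut after 5 events (C responds, time 5): not linearizable
a single order respects real time; the 2 completed queue operations fail replay along it
include/drop combinations of the 1 pending operation (B) were all tried; none helps
one such order, A, C (pending dropped), breaks at step 2 where C deq() → empty is illegal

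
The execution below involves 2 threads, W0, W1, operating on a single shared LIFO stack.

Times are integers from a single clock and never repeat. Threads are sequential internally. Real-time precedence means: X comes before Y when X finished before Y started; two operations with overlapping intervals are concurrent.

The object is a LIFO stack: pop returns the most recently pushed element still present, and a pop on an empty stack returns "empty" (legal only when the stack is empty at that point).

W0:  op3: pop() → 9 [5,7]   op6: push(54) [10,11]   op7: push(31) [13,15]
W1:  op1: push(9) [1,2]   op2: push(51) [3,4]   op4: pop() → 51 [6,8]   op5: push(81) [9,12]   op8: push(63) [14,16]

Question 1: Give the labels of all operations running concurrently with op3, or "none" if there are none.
op4

op3 spans [5,7]; an op avoiding the whole window 5..7 is ordered, any other is concurrent
op1 [1,2]: before
op2 [3,4]: before
op4 [6,8]: concurrent
op5 [9,12]: after
op6 [10,11]: after
op7 [13,15]: after
op8 [14,16]: after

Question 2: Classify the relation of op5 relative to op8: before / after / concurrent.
before

op5 spans [9,12], op8 spans [14,16]
resp(op5)=12 < inv(op8)=14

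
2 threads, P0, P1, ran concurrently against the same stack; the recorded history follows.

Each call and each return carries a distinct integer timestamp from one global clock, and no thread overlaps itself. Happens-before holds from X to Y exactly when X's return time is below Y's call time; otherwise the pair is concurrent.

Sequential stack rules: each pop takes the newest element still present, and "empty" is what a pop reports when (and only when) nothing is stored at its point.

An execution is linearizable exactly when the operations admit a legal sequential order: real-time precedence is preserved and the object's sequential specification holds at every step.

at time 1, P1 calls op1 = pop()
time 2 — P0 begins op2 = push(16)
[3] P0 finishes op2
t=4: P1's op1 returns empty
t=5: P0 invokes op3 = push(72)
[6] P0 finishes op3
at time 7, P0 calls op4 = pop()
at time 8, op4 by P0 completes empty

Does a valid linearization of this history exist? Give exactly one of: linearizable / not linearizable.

not linearizable

events 1..7 are fine; event 8 — the response of op4 at time 8 — makes the prefix non-linearizable
2 orders of the 4 completed stack ops respect real time; none is legal
for example op1, op2, op3, op4 fails at step 4: op4 pop() → empty is not legal there
for example op2, op1, op3, op4 fails at step 2: op1 pop() → empty is not legal there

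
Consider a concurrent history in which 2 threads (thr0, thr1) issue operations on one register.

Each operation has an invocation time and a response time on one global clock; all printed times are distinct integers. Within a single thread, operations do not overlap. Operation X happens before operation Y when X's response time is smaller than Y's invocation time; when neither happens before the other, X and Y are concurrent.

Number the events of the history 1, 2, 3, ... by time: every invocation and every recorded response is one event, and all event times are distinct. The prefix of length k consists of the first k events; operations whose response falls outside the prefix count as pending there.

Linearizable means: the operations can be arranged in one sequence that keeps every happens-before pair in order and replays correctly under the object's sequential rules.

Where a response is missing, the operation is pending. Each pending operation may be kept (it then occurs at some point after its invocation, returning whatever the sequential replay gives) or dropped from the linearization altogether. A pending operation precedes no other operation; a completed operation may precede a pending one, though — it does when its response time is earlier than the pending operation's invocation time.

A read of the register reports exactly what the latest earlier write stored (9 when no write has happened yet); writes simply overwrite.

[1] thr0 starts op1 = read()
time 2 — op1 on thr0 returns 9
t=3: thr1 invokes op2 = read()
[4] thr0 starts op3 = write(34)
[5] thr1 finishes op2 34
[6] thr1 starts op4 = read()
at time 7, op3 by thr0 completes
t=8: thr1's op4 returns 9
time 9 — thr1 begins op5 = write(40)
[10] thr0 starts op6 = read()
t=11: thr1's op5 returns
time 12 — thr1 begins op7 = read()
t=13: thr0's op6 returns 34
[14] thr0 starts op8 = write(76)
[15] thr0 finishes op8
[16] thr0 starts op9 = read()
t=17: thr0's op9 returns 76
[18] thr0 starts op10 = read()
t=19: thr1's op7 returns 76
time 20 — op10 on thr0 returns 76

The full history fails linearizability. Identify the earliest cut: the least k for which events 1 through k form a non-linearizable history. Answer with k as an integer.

8

a valid linearization of events 1..7 exists, for instance op1, op3, op2:
after step 1 (op1 read() → 9): value 9
after step 2 (op3 write(34)): value 34
after step 3 (op2 read() → 34): value 34
adding event 8 (op4 responds at 8) leaves no legal real-time order
one such order, op1, op2, op3, op4, breaks at step 2 where op2 read() → 34 is illegal
one such order, op1, op2, op4, op3, breaks at step 2 where op2 read() → 34 is illegal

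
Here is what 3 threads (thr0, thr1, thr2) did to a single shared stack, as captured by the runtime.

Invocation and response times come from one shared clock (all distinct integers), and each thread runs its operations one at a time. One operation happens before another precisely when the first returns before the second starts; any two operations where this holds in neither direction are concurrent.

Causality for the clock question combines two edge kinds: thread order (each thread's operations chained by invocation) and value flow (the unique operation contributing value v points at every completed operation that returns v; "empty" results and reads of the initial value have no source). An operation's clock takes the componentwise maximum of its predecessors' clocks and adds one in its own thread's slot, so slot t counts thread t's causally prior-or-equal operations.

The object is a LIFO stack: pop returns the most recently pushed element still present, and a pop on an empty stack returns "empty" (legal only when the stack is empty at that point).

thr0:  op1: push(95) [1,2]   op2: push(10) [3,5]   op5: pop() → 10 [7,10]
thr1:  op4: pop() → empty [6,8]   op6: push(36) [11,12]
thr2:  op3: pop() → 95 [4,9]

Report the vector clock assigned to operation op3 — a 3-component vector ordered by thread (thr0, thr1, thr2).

root op op4, invoked 6: fresh clock plus thr1's own tick → (0, 1, 0)
root op op1, invoked 1: fresh clock plus thr0's own tick → (1, 0, 0)
VC(op6, invoked at 11): max of VC(op4)=(0, 1, 0), then +1 on thread thr1 → (0, 2, 0)
VC(op3, invoked at 4): max of VC(op1)=(1, 0, 0), then +1 on thread thr2 → (1, 0, 1)
VC(op2, invoked at 3): max of VC(op1)=(1, 0, 0), then +1 on thread thr0 → (2, 0, 0)
VC(op5, invoked at 7): max of VC(op2)=(2, 0, 0), then +1 on thread thr0 → (3, 0, 0)
target: VC(op3) = (1, 0, 1)

(1, 0, 1)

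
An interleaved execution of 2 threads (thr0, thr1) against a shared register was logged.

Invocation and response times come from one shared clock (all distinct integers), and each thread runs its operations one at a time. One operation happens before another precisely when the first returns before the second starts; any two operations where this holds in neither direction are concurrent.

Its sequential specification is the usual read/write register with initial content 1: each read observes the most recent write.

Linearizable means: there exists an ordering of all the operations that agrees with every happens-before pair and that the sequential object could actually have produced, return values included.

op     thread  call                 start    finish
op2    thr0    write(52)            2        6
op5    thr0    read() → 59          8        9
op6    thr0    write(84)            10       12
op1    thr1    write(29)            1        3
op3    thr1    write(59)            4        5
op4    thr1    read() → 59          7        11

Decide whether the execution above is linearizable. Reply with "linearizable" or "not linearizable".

linearizable

witness order: op1, op2, op3, op4, op5, op6
after step 1 (op1 write(29)): value 29
after step 2 (op2 write(52)): value 52
after step 3 (op3 write(59)): value 59
after step 4 (op4 read() → 59): value 59
after step 5 (op5 read() → 59): value 59
after step 6 (op6 write(84)): value 84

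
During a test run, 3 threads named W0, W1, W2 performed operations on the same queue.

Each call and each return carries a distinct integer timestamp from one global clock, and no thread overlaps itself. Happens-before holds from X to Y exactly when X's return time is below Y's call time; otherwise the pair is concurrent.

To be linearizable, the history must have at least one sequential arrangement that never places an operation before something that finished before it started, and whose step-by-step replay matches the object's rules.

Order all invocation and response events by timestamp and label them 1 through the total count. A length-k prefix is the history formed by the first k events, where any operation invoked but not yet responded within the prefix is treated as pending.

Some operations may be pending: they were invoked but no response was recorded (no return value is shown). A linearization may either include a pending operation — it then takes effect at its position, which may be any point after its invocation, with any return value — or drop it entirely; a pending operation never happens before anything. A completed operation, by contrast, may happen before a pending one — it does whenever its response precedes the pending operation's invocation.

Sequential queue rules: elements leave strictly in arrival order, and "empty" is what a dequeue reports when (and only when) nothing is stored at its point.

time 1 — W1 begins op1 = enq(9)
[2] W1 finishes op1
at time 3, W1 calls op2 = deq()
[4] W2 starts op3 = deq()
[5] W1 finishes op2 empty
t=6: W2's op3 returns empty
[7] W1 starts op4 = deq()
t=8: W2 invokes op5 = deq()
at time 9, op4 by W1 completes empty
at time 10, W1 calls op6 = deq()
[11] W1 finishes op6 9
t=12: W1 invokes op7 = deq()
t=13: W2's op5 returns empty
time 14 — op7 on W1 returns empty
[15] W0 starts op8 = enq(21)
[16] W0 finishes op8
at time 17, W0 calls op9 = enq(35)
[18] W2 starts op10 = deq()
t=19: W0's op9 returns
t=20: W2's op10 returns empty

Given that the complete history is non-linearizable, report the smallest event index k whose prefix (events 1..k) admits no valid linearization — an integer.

one valid order for events 1..5 is op1, op3, op2:
after step 1 (op1 enq(9)): queue <9>
after step 2 (op3 deq() (pending, included)): queue <>
after step 3 (op2 deq() → empty): queue <>
include event 6 — op3 responding at 6 — and every candidate order breaks
for example op1, op2, op3 fails at step 2: op2 deq() → empty is not legal there
for example op1, op3, op2 fails at step 2: op3 deq() → empty is not legal there

6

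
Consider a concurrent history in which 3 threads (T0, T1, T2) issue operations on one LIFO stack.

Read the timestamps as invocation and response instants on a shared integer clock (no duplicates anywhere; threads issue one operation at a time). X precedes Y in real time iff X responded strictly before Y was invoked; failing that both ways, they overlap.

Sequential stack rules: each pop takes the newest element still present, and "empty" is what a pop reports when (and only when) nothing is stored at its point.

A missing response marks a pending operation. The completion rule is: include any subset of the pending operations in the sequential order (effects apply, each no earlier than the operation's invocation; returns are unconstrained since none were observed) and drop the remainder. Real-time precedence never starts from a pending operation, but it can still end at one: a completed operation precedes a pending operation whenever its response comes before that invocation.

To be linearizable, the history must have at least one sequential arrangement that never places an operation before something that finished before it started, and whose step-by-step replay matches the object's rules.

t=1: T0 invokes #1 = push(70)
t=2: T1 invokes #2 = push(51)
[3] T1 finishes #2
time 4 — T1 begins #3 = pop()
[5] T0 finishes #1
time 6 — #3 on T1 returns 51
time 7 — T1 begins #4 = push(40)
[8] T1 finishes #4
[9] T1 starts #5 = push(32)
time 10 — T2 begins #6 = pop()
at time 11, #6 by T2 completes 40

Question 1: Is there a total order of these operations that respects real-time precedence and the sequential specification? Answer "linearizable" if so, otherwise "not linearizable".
one valid linearization: #1, #2, #3, #4, #6
step 1: #1 push(70) — stack <70>
step 2: #2 push(51) — stack <70,51>
step 3: #3 pop() → 51 — stack <70>
step 4: #4 push(40) — stack <70,40>
step 5: #6 pop() → 40 — stack <70>

linearizable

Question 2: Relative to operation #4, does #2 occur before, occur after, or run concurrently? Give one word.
#2 spans [2,3], #4 spans [7,8]
resp(#2)=3 < inv(#4)=7

before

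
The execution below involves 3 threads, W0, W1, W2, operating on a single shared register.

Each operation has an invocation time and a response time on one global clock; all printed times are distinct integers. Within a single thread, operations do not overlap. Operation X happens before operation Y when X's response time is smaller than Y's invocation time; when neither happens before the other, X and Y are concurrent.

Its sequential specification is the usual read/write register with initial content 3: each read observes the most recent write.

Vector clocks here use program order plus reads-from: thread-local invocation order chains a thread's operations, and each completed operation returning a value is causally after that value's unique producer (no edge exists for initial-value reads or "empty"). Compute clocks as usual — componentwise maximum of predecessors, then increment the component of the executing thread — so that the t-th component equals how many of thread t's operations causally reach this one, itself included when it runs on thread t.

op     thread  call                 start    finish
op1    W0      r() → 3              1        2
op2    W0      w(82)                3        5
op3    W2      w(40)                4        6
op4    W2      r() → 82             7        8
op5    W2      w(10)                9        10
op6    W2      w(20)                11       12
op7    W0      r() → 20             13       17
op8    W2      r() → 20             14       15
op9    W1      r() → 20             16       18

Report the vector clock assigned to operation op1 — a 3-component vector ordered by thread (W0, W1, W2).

(1, 0, 0)

root op op3, invoked 4: fresh clock plus W2's own tick → (0, 0, 1)
root op op1, invoked 1: fresh clock plus W0's own tick → (1, 0, 0)
VC(op2, invoked at 3): max of VC(op1)=(1, 0, 0), then +1 on thread W0 → (2, 0, 0)
VC(op4, invoked at 7): max of VC(op2)=(2, 0, 0), VC(op3)=(0, 0, 1), then +1 on thread W2 → (2, 0, 2)
VC(op5, invoked at 9): max of VC(op4)=(2, 0, 2), then +1 on thread W2 → (2, 0, 3)
VC(op6, invoked at 11): max of VC(op5)=(2, 0, 3), then +1 on thread W2 → (2, 0, 4)
VC(op8, invoked at 14): max of VC(op6)=(2, 0, 4), then +1 on thread W2 → (2, 0, 5)
VC(op9, invoked at 16): max of VC(op6)=(2, 0, 4), then +1 on thread W1 → (2, 1, 4)
VC(op7, invoked at 13): max of VC(op2)=(2, 0, 0), VC(op6)=(2, 0, 4), then +1 on thread W0 → (3, 0, 4)
target: VC(op1) = (1, 0, 0)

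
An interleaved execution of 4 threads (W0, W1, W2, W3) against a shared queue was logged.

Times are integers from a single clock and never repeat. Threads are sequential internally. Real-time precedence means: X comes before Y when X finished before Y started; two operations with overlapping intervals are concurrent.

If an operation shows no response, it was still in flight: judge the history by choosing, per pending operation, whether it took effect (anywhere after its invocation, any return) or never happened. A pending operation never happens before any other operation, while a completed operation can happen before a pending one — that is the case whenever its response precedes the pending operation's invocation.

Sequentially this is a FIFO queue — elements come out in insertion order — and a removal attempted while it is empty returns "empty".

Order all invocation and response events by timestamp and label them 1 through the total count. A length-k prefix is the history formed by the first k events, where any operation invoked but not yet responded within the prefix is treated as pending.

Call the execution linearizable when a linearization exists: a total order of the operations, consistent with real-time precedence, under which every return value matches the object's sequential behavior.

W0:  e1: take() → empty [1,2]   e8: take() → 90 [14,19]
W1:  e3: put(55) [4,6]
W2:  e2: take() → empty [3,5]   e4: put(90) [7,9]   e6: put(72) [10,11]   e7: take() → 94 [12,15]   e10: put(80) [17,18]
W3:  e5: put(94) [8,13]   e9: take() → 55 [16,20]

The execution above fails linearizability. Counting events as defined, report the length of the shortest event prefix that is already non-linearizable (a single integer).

19

one valid order for events 1..18 is e1, e2, e3, e5, e4, e6, e8, e7, e9, e10:
after step 1 (e1 take() → empty): queue <>
after step 2 (e2 take() → empty): queue <>
after step 3 (e3 put(55)): queue <55>
after step 4 (e5 put(94)): queue <55,94>
after step 5 (e4 put(90)): queue <55,94,90>
after step 6 (e6 put(72)): queue <55,94,90,72>
after step 7 (e8 take() (pending, included)): queue <94,90,72>
after step 8 (e7 take() → 94): queue <90,72>
after step 9 (e9 take() (pending, included)): queue <72>
after step 10 (e10 put(80)): queue <72,80>
include event 19 — e8 responding at 19 — and every candidate order breaks
no escape via the 1 pending operation (e9): every completion choice fails
take e1, e2, e3, e4, e5, e6, e7, e8, e10 (pending dropped): step 7 already fails, because e7 take() → 94 cannot occur there
take e1, e2, e3, e4, e5, e6, e7, e10, e8 (pending dropped): step 7 already fails, because e7 take() → 94 cannot occur there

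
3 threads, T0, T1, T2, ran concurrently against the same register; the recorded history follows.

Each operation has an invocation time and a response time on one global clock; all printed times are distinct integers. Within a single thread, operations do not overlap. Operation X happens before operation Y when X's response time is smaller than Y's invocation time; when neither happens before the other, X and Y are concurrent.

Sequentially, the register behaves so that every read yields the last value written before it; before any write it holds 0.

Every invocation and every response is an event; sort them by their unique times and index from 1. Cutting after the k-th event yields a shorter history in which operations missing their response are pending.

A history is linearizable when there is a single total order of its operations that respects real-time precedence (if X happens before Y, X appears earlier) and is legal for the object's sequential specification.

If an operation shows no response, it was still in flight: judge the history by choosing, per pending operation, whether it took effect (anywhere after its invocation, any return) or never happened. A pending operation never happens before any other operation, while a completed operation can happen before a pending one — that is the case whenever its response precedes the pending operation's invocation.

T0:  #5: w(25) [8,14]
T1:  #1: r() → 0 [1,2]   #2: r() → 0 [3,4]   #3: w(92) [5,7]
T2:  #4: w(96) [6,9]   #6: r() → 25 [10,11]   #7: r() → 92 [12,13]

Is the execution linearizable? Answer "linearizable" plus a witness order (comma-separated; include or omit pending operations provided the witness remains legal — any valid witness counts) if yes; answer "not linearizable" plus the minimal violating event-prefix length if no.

not linearizable — minimal violating prefix: 13 events

through event 12 a valid linearization exists; event 13 (#7 responding at time 13) ends that
every one of the 2 real-time-consistent orders over 6 completed register ops fails the sequential spec
completion choices over the 1 pending operation (#5) were checked; none helps
e.g. #1, #2, #3, #4, #6, #7 (pending dropped): illegal at step 5, since #6 r() → 25 cannot apply there
e.g. #1, #2, #4, #3, #6, #7 (pending dropped): illegal at step 5, since #6 r() → 25 cannot apply there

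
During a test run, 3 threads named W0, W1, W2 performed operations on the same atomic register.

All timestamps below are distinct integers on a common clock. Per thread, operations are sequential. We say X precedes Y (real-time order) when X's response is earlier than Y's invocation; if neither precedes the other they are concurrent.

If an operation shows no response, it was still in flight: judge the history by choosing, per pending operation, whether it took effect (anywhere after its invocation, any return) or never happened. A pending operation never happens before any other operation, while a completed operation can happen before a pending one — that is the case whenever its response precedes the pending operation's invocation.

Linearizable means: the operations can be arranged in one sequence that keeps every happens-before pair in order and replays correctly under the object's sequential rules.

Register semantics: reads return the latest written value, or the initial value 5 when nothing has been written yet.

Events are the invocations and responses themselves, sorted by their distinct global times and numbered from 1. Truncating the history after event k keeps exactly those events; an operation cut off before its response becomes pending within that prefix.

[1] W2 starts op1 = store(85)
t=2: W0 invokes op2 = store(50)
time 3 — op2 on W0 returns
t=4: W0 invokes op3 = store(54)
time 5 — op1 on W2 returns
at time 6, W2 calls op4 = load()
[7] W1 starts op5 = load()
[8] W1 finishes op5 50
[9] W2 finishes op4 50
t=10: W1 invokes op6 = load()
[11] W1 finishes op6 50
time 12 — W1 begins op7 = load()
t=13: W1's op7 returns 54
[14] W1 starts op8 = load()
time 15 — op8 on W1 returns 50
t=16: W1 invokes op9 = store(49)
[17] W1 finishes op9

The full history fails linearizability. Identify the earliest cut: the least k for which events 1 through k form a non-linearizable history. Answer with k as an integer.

15

events 1..14 are linearizable; a witness order is op1, op2, op4, op5, op6, op3, op7:
after step 1 (op1 store(85)): value 85
after step 2 (op2 store(50)): value 50
after step 3 (op4 load() → 50): value 50
after step 4 (op5 load() → 50): value 50
after step 5 (op6 load() → 50): value 50
after step 6 (op3 store(54) (pending, included)): value 54
after step 7 (op7 load() → 54): value 54
include event 15 — op8 responding at 15 — and every candidate order breaks
completion choices over the 1 pending operation (op3) were checked; none helps
for example op1, op2, op4, op5, op6, op7, op8 (pending dropped) fails at step 6: op7 load() → 54 is not legal there
for example op1, op2, op5, op4, op6, op7, op8 (pending dropped) fails at step 6: op7 load() → 54 is not legal there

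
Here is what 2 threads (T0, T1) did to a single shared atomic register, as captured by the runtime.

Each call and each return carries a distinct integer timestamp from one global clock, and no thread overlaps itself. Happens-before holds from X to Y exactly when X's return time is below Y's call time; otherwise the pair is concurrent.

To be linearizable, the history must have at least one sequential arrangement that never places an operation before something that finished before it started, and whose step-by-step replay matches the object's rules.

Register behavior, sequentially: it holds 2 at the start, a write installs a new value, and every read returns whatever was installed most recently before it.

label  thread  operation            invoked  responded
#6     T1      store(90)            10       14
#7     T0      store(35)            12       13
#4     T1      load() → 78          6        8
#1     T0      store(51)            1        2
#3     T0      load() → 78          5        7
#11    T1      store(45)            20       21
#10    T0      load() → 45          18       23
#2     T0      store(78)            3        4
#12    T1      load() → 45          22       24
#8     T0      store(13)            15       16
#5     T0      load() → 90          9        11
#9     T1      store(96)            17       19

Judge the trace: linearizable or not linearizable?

linearizable

one valid linearization: #1, #2, #3, #4, #6, #5, #7, #8, #9, #11, #10, #12
step 1: #1 store(51) — value 51
step 2: #2 store(78) — value 78
step 3: #3 load() → 78 — value 78
step 4: #4 load() → 78 — value 78
step 5: #6 store(90) — value 90
step 6: #5 load() → 90 — value 90
step 7: #7 store(35) — value 35
step 8: #8 store(13) — value 13
step 9: #9 store(96) — value 96
step 10: #11 store(45) — value 45
step 11: #10 load() → 45 — value 45
step 12: #12 load() → 45 — value 45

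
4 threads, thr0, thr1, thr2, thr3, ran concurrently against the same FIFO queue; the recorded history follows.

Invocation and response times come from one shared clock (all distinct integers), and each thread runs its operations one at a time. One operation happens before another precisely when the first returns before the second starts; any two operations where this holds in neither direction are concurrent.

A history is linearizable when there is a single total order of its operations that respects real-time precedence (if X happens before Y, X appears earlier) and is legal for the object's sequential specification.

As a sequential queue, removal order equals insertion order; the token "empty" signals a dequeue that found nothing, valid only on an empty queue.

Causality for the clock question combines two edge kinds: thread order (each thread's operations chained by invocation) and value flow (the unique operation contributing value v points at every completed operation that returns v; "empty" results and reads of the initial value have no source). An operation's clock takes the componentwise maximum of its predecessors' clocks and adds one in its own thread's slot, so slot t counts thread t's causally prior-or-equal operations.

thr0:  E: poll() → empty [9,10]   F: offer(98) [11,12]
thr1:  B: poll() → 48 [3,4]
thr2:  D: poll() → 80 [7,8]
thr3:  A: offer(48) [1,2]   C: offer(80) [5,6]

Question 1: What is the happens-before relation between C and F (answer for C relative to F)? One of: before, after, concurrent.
Answer: before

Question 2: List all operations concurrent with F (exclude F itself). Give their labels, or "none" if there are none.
Answer: none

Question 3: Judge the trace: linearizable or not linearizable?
a witness: A, B, C, D, E, F
1. A offer(48), leaving queue <48>
2. B poll() → 48, leaving queue <>
3. C offer(80), leaving queue <80>
4. D poll() → 80, leaving queue <>
5. E poll() → empty, leaving queue <>
6. F offer(98), leaving queue <98>

linearizable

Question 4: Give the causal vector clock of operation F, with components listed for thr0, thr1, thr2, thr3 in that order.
Answer: (2, 0, 0, 0)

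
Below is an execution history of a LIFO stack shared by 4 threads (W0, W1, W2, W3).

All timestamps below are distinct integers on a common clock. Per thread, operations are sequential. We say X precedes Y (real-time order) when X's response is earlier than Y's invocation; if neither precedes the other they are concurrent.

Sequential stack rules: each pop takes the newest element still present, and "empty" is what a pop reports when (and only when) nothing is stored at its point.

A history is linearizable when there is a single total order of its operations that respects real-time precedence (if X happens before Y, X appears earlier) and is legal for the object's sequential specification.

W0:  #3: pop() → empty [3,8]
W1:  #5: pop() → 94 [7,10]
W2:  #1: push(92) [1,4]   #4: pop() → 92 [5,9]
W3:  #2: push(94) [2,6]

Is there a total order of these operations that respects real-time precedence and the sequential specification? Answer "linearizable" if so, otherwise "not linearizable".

linearizable

a witness: #1, #2, #5, #4, #3
step 1: #1 push(92) — stack <92>
step 2: #2 push(94) — stack <92,94>
step 3: #5 pop() → 94 — stack <92>
step 4: #4 pop() → 92 — stack <>
step 5: #3 pop() → empty — stack <>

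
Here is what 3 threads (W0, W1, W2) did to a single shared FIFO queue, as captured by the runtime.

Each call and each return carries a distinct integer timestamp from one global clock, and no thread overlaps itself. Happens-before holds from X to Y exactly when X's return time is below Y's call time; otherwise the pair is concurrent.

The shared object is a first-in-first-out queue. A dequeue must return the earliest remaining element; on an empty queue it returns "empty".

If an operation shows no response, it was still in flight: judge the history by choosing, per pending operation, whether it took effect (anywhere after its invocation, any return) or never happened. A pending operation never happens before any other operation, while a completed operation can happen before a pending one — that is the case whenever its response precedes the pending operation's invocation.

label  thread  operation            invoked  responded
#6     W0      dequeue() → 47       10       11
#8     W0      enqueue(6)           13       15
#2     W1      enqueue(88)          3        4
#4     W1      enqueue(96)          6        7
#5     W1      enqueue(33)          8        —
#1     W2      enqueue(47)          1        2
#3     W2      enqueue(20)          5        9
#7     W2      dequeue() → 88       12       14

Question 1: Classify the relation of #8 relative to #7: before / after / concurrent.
Answer: concurrent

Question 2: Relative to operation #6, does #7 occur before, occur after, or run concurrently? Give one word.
Answer: after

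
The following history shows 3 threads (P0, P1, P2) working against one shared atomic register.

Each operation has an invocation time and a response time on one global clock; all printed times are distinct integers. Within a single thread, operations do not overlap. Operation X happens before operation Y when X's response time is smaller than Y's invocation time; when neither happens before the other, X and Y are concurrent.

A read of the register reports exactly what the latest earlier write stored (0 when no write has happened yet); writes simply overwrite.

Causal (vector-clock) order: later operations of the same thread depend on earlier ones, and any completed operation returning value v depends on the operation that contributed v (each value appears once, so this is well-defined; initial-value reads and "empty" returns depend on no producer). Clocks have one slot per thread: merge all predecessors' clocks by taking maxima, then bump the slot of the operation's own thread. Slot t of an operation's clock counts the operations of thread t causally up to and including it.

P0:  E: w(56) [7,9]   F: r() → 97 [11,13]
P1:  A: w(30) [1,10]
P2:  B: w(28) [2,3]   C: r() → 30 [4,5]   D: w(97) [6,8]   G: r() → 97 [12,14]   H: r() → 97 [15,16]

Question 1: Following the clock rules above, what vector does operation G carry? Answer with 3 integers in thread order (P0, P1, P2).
Answer: (0, 1, 4)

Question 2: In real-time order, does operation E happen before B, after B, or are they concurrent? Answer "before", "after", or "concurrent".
Answer: after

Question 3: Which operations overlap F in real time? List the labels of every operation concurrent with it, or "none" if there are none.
Answer: G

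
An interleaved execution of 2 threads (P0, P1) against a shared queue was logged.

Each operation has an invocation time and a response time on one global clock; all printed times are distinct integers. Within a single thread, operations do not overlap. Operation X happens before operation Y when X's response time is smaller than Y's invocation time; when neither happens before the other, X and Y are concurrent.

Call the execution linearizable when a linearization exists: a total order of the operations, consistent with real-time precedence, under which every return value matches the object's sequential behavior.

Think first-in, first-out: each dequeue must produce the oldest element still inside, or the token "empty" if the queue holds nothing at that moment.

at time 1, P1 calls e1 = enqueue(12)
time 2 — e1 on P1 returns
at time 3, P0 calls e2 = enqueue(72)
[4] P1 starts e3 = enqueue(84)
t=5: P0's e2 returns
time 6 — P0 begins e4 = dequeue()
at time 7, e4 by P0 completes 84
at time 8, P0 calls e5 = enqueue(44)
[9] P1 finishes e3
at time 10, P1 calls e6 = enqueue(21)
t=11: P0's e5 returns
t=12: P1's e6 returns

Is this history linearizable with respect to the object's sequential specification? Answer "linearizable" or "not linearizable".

events 1..6 are fine; event 7 — the response of e4 at time 7 — makes the prefix non-linearizable
the completed operations (3 total) allow one real-time order; the queue replay rejects it
completion choices over the 1 pending operation (e3) were checked; none helps
sample order e1, e2, e4 (pending dropped) stalls at step 3 — e4 dequeue() → 84 has no legal effect

not linearizable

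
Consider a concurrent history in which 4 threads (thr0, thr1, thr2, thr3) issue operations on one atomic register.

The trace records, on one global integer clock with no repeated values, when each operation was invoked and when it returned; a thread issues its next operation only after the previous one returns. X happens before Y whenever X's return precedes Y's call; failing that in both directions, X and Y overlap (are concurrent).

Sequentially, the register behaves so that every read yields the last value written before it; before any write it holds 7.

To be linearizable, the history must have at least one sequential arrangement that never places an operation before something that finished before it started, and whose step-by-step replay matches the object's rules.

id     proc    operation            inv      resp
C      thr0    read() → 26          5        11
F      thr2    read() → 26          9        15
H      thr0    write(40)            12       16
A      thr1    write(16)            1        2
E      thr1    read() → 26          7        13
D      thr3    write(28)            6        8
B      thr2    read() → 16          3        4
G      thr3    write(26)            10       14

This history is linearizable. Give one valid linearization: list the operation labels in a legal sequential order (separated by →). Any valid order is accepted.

after step 1 (A write(16)): value 16
after step 2 (B read() → 16): value 16
after step 3 (D write(28)): value 28
after step 4 (G write(26)): value 26
after step 5 (C read() → 26): value 26
after step 6 (E read() → 26): value 26
after step 7 (F read() → 26): value 26
after step 8 (H write(40)): value 40

A → B → D → G → C → E → F → H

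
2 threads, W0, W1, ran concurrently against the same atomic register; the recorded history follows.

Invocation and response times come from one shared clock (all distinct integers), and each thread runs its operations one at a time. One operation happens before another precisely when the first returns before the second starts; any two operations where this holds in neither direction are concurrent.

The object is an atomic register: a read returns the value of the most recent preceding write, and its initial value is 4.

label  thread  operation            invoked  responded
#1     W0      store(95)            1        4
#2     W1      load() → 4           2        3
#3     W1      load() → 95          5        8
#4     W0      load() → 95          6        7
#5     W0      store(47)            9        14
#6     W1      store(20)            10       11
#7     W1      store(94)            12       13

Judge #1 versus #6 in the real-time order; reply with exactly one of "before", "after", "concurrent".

before

#1 spans [1,4], #6 spans [10,11]
resp(#1)=4 < inv(#6)=10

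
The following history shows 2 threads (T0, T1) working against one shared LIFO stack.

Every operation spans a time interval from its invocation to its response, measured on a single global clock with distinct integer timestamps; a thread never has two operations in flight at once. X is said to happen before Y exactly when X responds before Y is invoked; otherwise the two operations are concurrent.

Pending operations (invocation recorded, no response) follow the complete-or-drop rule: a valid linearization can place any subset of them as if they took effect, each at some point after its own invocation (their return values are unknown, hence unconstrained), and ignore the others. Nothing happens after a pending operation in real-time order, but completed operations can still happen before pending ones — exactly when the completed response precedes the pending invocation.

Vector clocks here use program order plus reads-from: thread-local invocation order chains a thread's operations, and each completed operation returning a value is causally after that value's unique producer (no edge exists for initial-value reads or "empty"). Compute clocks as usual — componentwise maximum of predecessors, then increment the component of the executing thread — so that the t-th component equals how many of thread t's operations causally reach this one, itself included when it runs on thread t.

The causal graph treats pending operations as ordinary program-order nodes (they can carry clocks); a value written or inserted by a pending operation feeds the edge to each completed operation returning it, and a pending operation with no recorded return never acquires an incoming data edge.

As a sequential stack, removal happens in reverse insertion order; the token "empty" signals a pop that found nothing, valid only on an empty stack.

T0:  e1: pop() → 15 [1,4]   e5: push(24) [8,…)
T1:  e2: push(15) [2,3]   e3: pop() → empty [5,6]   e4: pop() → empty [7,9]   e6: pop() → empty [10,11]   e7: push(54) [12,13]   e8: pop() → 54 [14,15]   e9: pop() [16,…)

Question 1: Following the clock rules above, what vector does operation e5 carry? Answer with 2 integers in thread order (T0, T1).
Answer: (2, 1)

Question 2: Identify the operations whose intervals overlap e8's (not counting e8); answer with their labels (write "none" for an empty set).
Answer: e5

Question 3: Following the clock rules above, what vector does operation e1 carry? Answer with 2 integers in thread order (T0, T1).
Answer: (1, 1)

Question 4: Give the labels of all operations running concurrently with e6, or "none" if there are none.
Answer: e5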